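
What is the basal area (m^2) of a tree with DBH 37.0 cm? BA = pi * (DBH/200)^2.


D/200 = 37.0/200 = 0.185 m
(D/200)^2 = 0.185^2 = 0.034225
BA = 3.141593 * 0.034225 = 0.107521 ≈ 0.1075 m^2

0.1075 m^2


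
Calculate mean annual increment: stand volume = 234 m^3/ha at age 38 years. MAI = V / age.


MAI = 234 / 38 = 6.1579 ≈ 6.16 m^3/ha/yr

6.16 m^3/ha/yr


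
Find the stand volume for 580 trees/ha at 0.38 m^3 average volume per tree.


V_stand = 580 * 0.38 = 220.4 m^3/ha

220.4 m^3/ha


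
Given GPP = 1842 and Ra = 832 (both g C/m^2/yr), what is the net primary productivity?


NPP = GPP - Ra = 1842 - 832 = 1010 g C/m^2/yr

1010 g C/m^2/yr


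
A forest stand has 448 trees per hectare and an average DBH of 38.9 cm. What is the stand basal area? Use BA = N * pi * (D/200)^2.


(D/200)^2 = (38.9/200)^2 = 0.1945^2 = 0.03783025
Individual BA = 3.141593 * 0.03783025 = 0.118847 m^2
Stand BA = 448 * 0.118847 = 53.2435 ≈ 53.24 m^2/ha

53.24 m^2/ha


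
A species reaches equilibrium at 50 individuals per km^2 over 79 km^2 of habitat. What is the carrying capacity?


K = 50 * 79 = 3950 individuals

3950 individuals


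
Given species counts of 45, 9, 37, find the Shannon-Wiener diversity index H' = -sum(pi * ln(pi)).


Total N = 45 + 9 + 37 = 91
Per-species terms:
  p = 45/91 = 0.494505; ln(p) = -0.704198; p*ln(p) = 0.494505 * (-0.704198) = -0.348229
  p = 9/91 = 0.098901; ln(p) = -2.313636; p*ln(p) = 0.098901 * (-2.313636) = -0.228821
  p = 37/91 = 0.406593; ln(p) = -0.899943; p*ln(p) = 0.406593 * (-0.899943) = -0.365911
sum(p*ln(p)) = (-0.348229) + (-0.228821) + (-0.365911) = -0.942961
H' = -(-0.942961) = 0.942961 ≈ 0.9430

0.9430


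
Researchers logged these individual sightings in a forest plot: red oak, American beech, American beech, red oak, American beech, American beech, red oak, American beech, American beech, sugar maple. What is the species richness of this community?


Total individuals logged = 10
Distinct species (count of individuals): red oak (3), American beech (6), sugar maple (1)
Species richness = number of distinct species = 3

3


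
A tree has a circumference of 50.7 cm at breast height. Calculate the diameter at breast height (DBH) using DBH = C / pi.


DBH = C / pi = 50.7 / 3.141593 = 16.1383 ≈ 16.14 cm

16.14 cm


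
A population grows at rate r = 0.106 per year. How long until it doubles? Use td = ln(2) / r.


td = ln(2) / 0.106 = 0.693147 / 0.106 = 6.53912 ≈ 6.5 years

6.5 years


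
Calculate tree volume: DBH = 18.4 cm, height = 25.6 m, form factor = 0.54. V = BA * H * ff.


(D/200)^2 = (18.4/200)^2 = 0.092^2 = 0.008464
BA = 3.141593 * 0.008464 = 0.0265904 m^2
V = 0.0265904 * 25.6 * 0.54 = 0.367586 ≈ 0.368 m^3

0.368 m^3


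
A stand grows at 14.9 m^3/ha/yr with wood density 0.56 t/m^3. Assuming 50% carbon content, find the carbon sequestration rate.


C = 14.9 * 0.56 * 0.5 = 4.172 ≈ 4.17 t C/ha/yr

4.17 t C/ha/yr


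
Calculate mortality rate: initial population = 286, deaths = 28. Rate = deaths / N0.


Mortality rate = 28 / 286 = 0.097902 ≈ 0.0979

0.0979


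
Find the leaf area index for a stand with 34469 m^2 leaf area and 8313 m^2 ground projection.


LAI = 34469 / 8313 = 4.1464 ≈ 4.15

4.15


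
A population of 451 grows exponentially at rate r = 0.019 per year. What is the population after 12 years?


r*t = 0.019 * 12 = 0.228
exp(0.228) = 1.25609
N = 451 * 1.25609 = 566.497 ≈ 566

566


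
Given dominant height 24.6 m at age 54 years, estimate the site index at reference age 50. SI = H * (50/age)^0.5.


50/54 = 0.925926
(0.925926)^0.5 = 0.962250
SI = 24.6 * 0.962250 = 23.6714 ≈ 23.7 m

23.7 m


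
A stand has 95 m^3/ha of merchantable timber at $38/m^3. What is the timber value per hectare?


Value = 95 * 38 = $3610/ha

$3610/ha


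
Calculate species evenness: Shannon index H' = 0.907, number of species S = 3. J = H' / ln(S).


ln(3) = 1.09861
J = H' / ln(S) = 0.907 / 1.09861 = 0.825589 ≈ 0.8256

0.8256


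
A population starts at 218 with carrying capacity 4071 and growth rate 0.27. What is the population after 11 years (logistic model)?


(K - N0)/N0 = (4071 - 218)/218 = 3853/218 = 17.6743
r*t = 0.27 * 11 = 2.97; exp(-2.97) = 0.0513033
17.6743 * 0.0513033 = 0.906750
1 + 0.906750 = 1.90675
N = 4071 / 1.90675 = 2135.05 ≈ 2135

2135


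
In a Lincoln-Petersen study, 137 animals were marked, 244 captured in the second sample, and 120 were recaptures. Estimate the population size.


N = M * C / R = 137 * 244 / 120 = 33428 / 120 = 278.57 ≈ 279

279 individuals


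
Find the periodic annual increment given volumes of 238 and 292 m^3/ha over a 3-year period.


PAI = (V2 - V1) / period = (292 - 238) / 3 = 54 / 3 = 18.00 m^3/ha/yr

18.00 m^3/ha/yr


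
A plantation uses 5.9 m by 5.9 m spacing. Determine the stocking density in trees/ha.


N = 10000 / 5.9^2 = 10000 / 34.81 = 287.274 ≈ 287 trees/ha

287 trees/ha


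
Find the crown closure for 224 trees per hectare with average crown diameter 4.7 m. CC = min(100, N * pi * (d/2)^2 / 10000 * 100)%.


(d/2)^2 = (4.7/2)^2 = 2.35^2 = 5.5225
Crown area = 3.141593 * 5.5225 = 17.3494 m^2
N * area / 10000 * 100 = 224 * 17.3494 / 10000 * 100 = 38.8627
CC = min(100, 38.8627) = 38.8627 ≈ 38.9%

38.9%


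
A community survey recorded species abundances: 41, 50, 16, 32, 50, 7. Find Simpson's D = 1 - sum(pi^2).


Total N = 41 + 50 + 16 + 32 + 50 + 7 = 196
Per-species terms:
  p = 41/196 = 0.209184; p^2 = 0.209184^2 = 0.043758
  p = 50/196 = 0.255102; p^2 = 0.255102^2 = 0.065077
  p = 16/196 = 0.081633; p^2 = 0.081633^2 = 0.006664
  p = 32/196 = 0.163265; p^2 = 0.163265^2 = 0.026655
  p = 50/196 = 0.255102; p^2 = 0.255102^2 = 0.065077
  p = 7/196 = 0.035714; p^2 = 0.035714^2 = 0.001275
sum(p^2) = 0.043758 + 0.065077 + 0.006664 + 0.026655 + 0.065077 + 0.001275 = 0.208506
D = 1 - 0.208506 = 0.791494 ≈ 0.7915

0.7915


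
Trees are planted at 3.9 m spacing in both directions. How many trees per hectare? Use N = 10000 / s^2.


N = 10000 / 3.9^2 = 10000 / 15.21 = 657.462 ≈ 657 trees/ha

657 trees/ha


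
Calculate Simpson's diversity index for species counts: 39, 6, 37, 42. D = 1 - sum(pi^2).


Total N = 39 + 6 + 37 + 42 = 124
Per-species terms:
  p = 39/124 = 0.314516; p^2 = 0.314516^2 = 0.098920
  p = 6/124 = 0.048387; p^2 = 0.048387^2 = 0.002341
  p = 37/124 = 0.298387; p^2 = 0.298387^2 = 0.089035
  p = 42/124 = 0.338710; p^2 = 0.338710^2 = 0.114724
sum(p^2) = 0.098920 + 0.002341 + 0.089035 + 0.114724 = 0.305020
D = 1 - 0.305020 = 0.694980 ≈ 0.6950

0.6950


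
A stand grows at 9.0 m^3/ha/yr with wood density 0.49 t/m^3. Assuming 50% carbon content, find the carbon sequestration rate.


C = 9.0 * 0.49 * 0.5 = 2.205 ≈ 2.21 t C/ha/yr

2.21 t C/ha/yr


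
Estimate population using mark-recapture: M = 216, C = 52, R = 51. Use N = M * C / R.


N = M * C / R = 216 * 52 / 51 = 11232 / 51 = 220.24 ≈ 220

220 individuals


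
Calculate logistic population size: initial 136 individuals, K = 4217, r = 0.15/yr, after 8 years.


(K - N0)/N0 = (4217 - 136)/136 = 4081/136 = 30.0074
r*t = 0.15 * 8 = 1.2; exp(-1.2) = 0.301194
30.0074 * 0.301194 = 9.03805
1 + 9.03805 = 10.0381
N = 4217 / 10.0381 = 420.099 ≈ 420

420


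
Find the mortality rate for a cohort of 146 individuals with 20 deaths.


Mortality rate = 20 / 146 = 0.136986 ≈ 0.1370

0.1370


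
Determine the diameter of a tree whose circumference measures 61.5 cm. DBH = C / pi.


DBH = C / pi = 61.5 / 3.141593 = 19.5761 ≈ 19.58 cm

19.58 cm


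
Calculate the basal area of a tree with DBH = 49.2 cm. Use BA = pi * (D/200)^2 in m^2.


D/200 = 49.2/200 = 0.246 m
(D/200)^2 = 0.246^2 = 0.060516
BA = 3.141593 * 0.060516 = 0.190117 ≈ 0.1901 m^2

0.1901 m^2


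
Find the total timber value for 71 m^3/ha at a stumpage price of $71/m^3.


Value = 71 * 71 = $5041/ha

$5041/ha


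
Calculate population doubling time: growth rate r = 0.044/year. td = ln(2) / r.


td = ln(2) / 0.044 = 0.693147 / 0.044 = 15.7533 ≈ 15.8 years

15.8 years


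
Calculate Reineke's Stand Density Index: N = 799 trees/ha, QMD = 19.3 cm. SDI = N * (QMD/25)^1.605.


QMD/25 = 19.3/25 = 0.772
(0.772)^1.605 = exp(1.605 * ln(0.772)) = exp(1.605 * (-0.258771)) = exp(-0.415327) = 0.660124
SDI = 799 * 0.660124 = 527.439 ≈ 527

527


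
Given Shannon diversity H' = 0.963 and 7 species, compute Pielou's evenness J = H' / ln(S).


ln(7) = 1.94591
J = H' / ln(S) = 0.963 / 1.94591 = 0.494884 ≈ 0.4949

0.4949


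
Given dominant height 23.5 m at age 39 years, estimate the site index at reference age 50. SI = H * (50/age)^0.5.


50/39 = 1.28205
(1.28205)^0.5 = 1.13228
SI = 23.5 * 1.13228 = 26.6086 ≈ 26.6 m

26.6 m


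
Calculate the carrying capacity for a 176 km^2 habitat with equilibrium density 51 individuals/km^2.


K = 51 * 176 = 8976 individuals

8976 individuals


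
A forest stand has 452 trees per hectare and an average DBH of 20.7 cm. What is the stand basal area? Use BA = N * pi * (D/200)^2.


(D/200)^2 = (20.7/200)^2 = 0.1035^2 = 0.01071225
Individual BA = 3.141593 * 0.01071225 = 0.0336535 m^2
Stand BA = 452 * 0.0336535 = 15.2114 ≈ 15.21 m^2/ha

15.21 m^2/ha


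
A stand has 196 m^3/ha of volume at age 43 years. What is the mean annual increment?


MAI = 196 / 43 = 4.5581 ≈ 4.56 m^3/ha/yr

4.56 m^3/ha/yr


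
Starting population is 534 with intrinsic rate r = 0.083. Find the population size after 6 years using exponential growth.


r*t = 0.083 * 6 = 0.498
exp(0.498) = 1.64543
N = 534 * 1.64543 = 878.660 ≈ 879

879


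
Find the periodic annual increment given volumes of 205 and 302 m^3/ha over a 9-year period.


PAI = (V2 - V1) / period = (302 - 205) / 9 = 97 / 9 = 10.7778 ≈ 10.78 m^3/ha/yr

10.78 m^3/ha/yr


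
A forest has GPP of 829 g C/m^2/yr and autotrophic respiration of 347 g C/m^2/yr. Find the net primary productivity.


NPP = GPP - Ra = 829 - 347 = 482 g C/m^2/yr

482 g C/m^2/yr


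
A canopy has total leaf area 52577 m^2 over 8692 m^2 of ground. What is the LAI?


LAI = 52577 / 8692 = 6.0489 ≈ 6.05

6.05


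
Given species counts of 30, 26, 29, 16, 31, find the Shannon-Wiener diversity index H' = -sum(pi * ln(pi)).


Total N = 30 + 26 + 29 + 16 + 31 = 132
Per-species terms:
  p = 30/132 = 0.227273; ln(p) = -1.481603; p*ln(p) = 0.227273 * (-1.481603) = -0.336728
  p = 26/132 = 0.196970; ln(p) = -1.624704; p*ln(p) = 0.196970 * (-1.624704) = -0.320018
  p = 29/132 = 0.219697; ln(p) = -1.515506; p*ln(p) = 0.219697 * (-1.515506) = -0.332952
  p = 16/132 = 0.121212; ln(p) = -2.110214; p*ln(p) = 0.121212 * (-2.110214) = -0.255783
  p = 31/132 = 0.234848; ln(p) = -1.448817; p*ln(p) = 0.234848 * (-1.448817) = -0.340252
sum(p*ln(p)) = (-0.336728) + (-0.320018) + (-0.332952) + (-0.255783) + (-0.340252) = -1.585733
H' = -(-1.585733) = 1.585733 ≈ 1.5857

1.5857


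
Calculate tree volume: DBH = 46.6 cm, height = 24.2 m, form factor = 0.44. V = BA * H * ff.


(D/200)^2 = (46.6/200)^2 = 0.233^2 = 0.054289
BA = 3.141593 * 0.054289 = 0.170554 m^2
V = 0.170554 * 24.2 * 0.44 = 1.81606 ≈ 1.816 m^3

1.816 m^3


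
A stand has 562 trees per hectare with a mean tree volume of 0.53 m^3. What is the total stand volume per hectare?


V_stand = 562 * 0.53 = 297.86 ≈ 297.9 m^3/ha

297.9 m^3/ha


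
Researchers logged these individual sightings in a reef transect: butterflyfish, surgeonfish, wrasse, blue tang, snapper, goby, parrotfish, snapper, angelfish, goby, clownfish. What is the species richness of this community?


Total individuals logged = 11
Distinct species (count of individuals): butterflyfish (1), surgeonfish (1), wrasse (1), blue tang (1), snapper (2), goby (2), parrotfish (1), angelfish (1), clownfish (1)
Species richness = number of distinct species = 9

9


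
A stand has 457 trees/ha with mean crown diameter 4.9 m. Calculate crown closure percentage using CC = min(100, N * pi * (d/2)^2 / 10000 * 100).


(d/2)^2 = (4.9/2)^2 = 2.45^2 = 6.0025
Crown area = 3.141593 * 6.0025 = 18.8574 m^2
N * area / 10000 * 100 = 457 * 18.8574 / 10000 * 100 = 86.1783
CC = min(100, 86.1783) = 86.1783 ≈ 86.2%

86.2%


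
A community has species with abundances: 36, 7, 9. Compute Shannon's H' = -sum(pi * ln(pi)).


Total N = 36 + 7 + 9 = 52
Per-species terms:
  p = 36/52 = 0.692308; ln(p) = -0.367724; p*ln(p) = 0.692308 * (-0.367724) = -0.254578
  p = 7/52 = 0.134615; ln(p) = -2.005336; p*ln(p) = 0.134615 * (-2.005336) = -0.269948
  p = 9/52 = 0.173077; ln(p) = -1.754019; p*ln(p) = 0.173077 * (-1.754019) = -0.303580
sum(p*ln(p)) = (-0.254578) + (-0.269948) + (-0.303580) = -0.828106
H' = -(-0.828106) = 0.828106 ≈ 0.8281

0.8281


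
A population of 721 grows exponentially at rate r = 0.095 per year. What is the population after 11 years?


r*t = 0.095 * 11 = 1.045
exp(1.045) = 2.84340
N = 721 * 2.84340 = 2050.09 ≈ 2050

2050


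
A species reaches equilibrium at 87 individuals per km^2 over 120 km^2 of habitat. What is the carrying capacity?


K = 87 * 120 = 10440 individuals

10440 individuals


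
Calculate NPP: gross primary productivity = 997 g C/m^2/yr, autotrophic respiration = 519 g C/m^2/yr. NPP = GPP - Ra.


NPP = GPP - Ra = 997 - 519 = 478 g C/m^2/yr

478 g C/m^2/yr


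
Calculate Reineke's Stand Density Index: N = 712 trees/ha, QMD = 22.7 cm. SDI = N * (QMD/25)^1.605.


QMD/25 = 22.7/25 = 0.908
(0.908)^1.605 = exp(1.605 * ln(0.908)) = exp(1.605 * (-0.0965109)) = exp(-0.154900) = 0.856501
SDI = 712 * 0.856501 = 609.829 ≈ 610

610


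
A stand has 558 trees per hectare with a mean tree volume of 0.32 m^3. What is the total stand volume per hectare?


V_stand = 558 * 0.32 = 178.56 ≈ 178.6 m^3/ha

178.6 m^3/ha


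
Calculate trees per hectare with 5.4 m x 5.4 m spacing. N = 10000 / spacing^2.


N = 10000 / 5.4^2 = 10000 / 29.16 = 342.936 ≈ 343 trees/ha

343 trees/ha


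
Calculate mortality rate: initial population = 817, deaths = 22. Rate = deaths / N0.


Mortality rate = 22 / 817 = 0.026928 ≈ 0.0269

0.0269


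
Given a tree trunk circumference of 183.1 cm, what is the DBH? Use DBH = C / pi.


DBH = C / pi = 183.1 / 3.141593 = 58.2825 ≈ 58.28 cm

58.28 cm


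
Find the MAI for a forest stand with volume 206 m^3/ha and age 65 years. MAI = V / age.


MAI = 206 / 65 = 3.1692 ≈ 3.17 m^3/ha/yr

3.17 m^3/ha/yr


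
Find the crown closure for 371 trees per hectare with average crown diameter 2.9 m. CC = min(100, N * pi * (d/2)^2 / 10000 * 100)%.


(d/2)^2 = (2.9/2)^2 = 1.45^2 = 2.1025
Crown area = 3.141593 * 2.1025 = 6.60520 m^2
N * area / 10000 * 100 = 371 * 6.60520 / 10000 * 100 = 24.5053
CC = min(100, 24.5053) = 24.5053 ≈ 24.5%

24.5%


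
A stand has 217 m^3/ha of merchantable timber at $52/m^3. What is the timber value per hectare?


Value = 217 * 52 = $11284/ha

$11284/ha


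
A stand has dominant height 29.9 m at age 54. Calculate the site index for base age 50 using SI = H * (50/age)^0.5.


50/54 = 0.925926
(0.925926)^0.5 = 0.962250
SI = 29.9 * 0.962250 = 28.7713 ≈ 28.8 m

28.8 m


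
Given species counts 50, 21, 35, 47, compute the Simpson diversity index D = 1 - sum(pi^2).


Total N = 50 + 21 + 35 + 47 = 153
Per-species terms:
  p = 50/153 = 0.326797; p^2 = 0.326797^2 = 0.106796
  p = 21/153 = 0.137255; p^2 = 0.137255^2 = 0.018839
  p = 35/153 = 0.228758; p^2 = 0.228758^2 = 0.052330
  p = 47/153 = 0.307190; p^2 = 0.307190^2 = 0.094366
sum(p^2) = 0.106796 + 0.018839 + 0.052330 + 0.094366 = 0.272331
D = 1 - 0.272331 = 0.727669 ≈ 0.7277

0.7277


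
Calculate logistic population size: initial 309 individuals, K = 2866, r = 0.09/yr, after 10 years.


(K - N0)/N0 = (2866 - 309)/309 = 2557/309 = 8.27508
r*t = 0.09 * 10 = 0.9; exp(-0.9) = 0.406570
8.27508 * 0.406570 = 3.36440
1 + 3.36440 = 4.36440
N = 2866 / 4.36440 = 656.677 ≈ 657

657


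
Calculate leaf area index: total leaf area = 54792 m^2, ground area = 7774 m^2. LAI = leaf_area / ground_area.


LAI = 54792 / 7774 = 7.0481 ≈ 7.05

7.05


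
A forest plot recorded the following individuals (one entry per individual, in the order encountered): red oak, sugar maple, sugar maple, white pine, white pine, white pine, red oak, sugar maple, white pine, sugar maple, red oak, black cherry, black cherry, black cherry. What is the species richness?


Total individuals logged = 14
Distinct species (count of individuals): red oak (3), sugar maple (4), white pine (4), black cherry (3)
Species richness = number of distinct species = 4

4


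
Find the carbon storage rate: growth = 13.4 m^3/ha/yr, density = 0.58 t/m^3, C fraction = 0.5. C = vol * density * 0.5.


C = 13.4 * 0.58 * 0.5 = 3.886 ≈ 3.89 t C/ha/yr

3.89 t C/ha/yr


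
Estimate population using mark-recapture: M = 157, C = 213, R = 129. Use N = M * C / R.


N = M * C / R = 157 * 213 / 129 = 33441 / 129 = 259.23 ≈ 259

259 individuals


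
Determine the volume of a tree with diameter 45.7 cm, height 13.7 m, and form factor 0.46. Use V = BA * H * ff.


(D/200)^2 = (45.7/200)^2 = 0.2285^2 = 0.05221225
BA = 3.141593 * 0.05221225 = 0.164030 m^2
V = 0.164030 * 13.7 * 0.46 = 1.03372 ≈ 1.034 m^3

1.034 m^3


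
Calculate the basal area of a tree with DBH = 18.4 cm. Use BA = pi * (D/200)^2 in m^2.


D/200 = 18.4/200 = 0.092 m
(D/200)^2 = 0.092^2 = 0.008464
BA = 3.141593 * 0.008464 = 0.0265904 ≈ 0.0266 m^2

0.0266 m^2


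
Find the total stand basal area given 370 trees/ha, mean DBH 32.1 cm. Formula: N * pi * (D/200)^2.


(D/200)^2 = (32.1/200)^2 = 0.1605^2 = 0.02576025
Individual BA = 3.141593 * 0.02576025 = 0.0809282 m^2
Stand BA = 370 * 0.0809282 = 29.9434 ≈ 29.94 m^2/ha

29.94 m^2/ha


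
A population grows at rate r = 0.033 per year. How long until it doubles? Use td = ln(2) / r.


td = ln(2) / 0.033 = 0.693147 / 0.033 = 21.0045 ≈ 21.0 years

21.0 years


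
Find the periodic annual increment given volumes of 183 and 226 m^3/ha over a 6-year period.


PAI = (V2 - V1) / period = (226 - 183) / 6 = 43 / 6 = 7.1667 ≈ 7.17 m^3/ha/yr

7.17 m^3/ha/yr


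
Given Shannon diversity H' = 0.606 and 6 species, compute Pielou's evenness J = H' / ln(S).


ln(6) = 1.79176
J = H' / ln(S) = 0.606 / 1.79176 = 0.338215 ≈ 0.3382

0.3382


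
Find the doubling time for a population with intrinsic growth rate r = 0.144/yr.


td = ln(2) / 0.144 = 0.693147 / 0.144 = 4.81352 ≈ 4.8 years

4.8 years


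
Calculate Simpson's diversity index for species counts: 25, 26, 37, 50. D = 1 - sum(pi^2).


Total N = 25 + 26 + 37 + 50 = 138
Per-species terms:
  p = 25/138 = 0.181159; p^2 = 0.181159^2 = 0.032819
  p = 26/138 = 0.188406; p^2 = 0.188406^2 = 0.035497
  p = 37/138 = 0.268116; p^2 = 0.268116^2 = 0.071886
  p = 50/138 = 0.362319; p^2 = 0.362319^2 = 0.131275
sum(p^2) = 0.032819 + 0.035497 + 0.071886 + 0.131275 = 0.271477
D = 1 - 0.271477 = 0.728523 ≈ 0.7285

0.7285


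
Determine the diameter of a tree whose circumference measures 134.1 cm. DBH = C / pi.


DBH = C / pi = 134.1 / 3.141593 = 42.6854 ≈ 42.69 cm

42.69 cm


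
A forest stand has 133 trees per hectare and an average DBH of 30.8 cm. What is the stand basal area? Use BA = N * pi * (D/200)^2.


(D/200)^2 = (30.8/200)^2 = 0.154^2 = 0.023716
Individual BA = 3.141593 * 0.023716 = 0.0745060 m^2
Stand BA = 133 * 0.0745060 = 9.90930 ≈ 9.91 m^2/ha

9.91 m^2/ha


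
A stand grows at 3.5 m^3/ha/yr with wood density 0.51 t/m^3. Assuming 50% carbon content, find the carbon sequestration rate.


C = 3.5 * 0.51 * 0.5 = 0.8925 ≈ 0.89 t C/ha/yr

0.89 t C/ha/yr


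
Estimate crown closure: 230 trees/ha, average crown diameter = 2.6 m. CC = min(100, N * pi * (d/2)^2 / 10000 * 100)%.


(d/2)^2 = (2.6/2)^2 = 1.3^2 = 1.69
Crown area = 3.141593 * 1.69 = 5.30929 m^2
N * area / 10000 * 100 = 230 * 5.30929 / 10000 * 100 = 12.2114
CC = min(100, 12.2114) = 12.2114 ≈ 12.2%

12.2%


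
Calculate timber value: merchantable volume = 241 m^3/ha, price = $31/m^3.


Value = 241 * 31 = $7471/ha

$7471/ha


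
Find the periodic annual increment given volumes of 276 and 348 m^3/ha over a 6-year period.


PAI = (V2 - V1) / period = (348 - 276) / 6 = 72 / 6 = 12.00 m^3/ha/yr

12.00 m^3/ha/yr


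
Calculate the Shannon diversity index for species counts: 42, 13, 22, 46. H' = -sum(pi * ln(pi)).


Total N = 42 + 13 + 22 + 46 = 123
Per-species terms:
  p = 42/123 = 0.341463; ln(p) = -1.074516; p*ln(p) = 0.341463 * (-1.074516) = -0.366907
  p = 13/123 = 0.105691; ln(p) = -2.247236; p*ln(p) = 0.105691 * (-2.247236) = -0.237513
  p = 22/123 = 0.178862; ln(p) = -1.721141; p*ln(p) = 0.178862 * (-1.721141) = -0.307847
  p = 46/123 = 0.373984; ln(p) = -0.983542; p*ln(p) = 0.373984 * (-0.983542) = -0.367829
sum(p*ln(p)) = (-0.366907) + (-0.237513) + (-0.307847) + (-0.367829) = -1.280096
H' = -(-1.280096) = 1.280096 ≈ 1.2801

1.2801


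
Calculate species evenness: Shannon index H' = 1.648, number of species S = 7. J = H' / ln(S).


ln(7) = 1.94591
J = H' / ln(S) = 1.648 / 1.94591 = 0.846905 ≈ 0.8469

0.8469


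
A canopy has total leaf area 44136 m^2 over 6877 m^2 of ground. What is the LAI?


LAI = 44136 / 6877 = 6.4179 ≈ 6.42

6.42


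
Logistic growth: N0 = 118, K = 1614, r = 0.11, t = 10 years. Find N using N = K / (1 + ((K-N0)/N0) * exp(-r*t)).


(K - N0)/N0 = (1614 - 118)/118 = 1496/118 = 12.6780
r*t = 0.11 * 10 = 1.1; exp(-1.1) = 0.332871
12.6780 * 0.332871 = 4.22014
1 + 4.22014 = 5.22014
N = 1614 / 5.22014 = 309.187 ≈ 309

309


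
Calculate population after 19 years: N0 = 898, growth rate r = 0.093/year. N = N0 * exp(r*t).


r*t = 0.093 * 19 = 1.767
exp(1.767) = 5.85327
N = 898 * 5.85327 = 5256.24 ≈ 5256

5256


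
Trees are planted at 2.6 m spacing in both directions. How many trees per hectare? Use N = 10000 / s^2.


N = 10000 / 2.6^2 = 10000 / 6.76 = 1479.29 ≈ 1479 trees/ha

1479 trees/ha


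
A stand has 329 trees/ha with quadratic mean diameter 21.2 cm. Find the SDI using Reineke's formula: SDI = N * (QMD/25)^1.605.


QMD/25 = 21.2/25 = 0.848
(0.848)^1.605 = exp(1.605 * ln(0.848)) = exp(1.605 * (-0.164875)) = exp(-0.264624) = 0.767494
SDI = 329 * 0.767494 = 252.506 ≈ 253

253


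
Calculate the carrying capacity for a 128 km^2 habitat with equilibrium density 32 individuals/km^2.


K = 32 * 128 = 4096 individuals

4096 individuals


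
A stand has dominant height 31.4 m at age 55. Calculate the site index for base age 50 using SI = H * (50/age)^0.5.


50/55 = 0.909091
(0.909091)^0.5 = 0.953463
SI = 31.4 * 0.953463 = 29.9387 ≈ 29.9 m

29.9 m


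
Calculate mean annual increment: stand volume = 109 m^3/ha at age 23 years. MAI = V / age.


MAI = 109 / 23 = 4.7391 ≈ 4.74 m^3/ha/yr

4.74 m^3/ha/yr


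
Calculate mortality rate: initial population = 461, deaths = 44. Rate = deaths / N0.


Mortality rate = 44 / 461 = 0.095445 ≈ 0.0954

0.0954


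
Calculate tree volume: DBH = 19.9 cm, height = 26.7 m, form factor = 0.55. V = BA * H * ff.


(D/200)^2 = (19.9/200)^2 = 0.0995^2 = 0.00990025
BA = 3.141593 * 0.00990025 = 0.0311026 m^2
V = 0.0311026 * 26.7 * 0.55 = 0.456742 ≈ 0.457 m^3

0.457 m^3


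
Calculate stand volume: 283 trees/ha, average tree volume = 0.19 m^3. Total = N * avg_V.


V_stand = 283 * 0.19 = 53.77 ≈ 53.8 m^3/ha

53.8 m^3/ha


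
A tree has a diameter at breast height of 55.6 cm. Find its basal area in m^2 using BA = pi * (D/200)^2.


D/200 = 55.6/200 = 0.278 m
(D/200)^2 = 0.278^2 = 0.077284
BA = 3.141593 * 0.077284 = 0.242795 ≈ 0.2428 m^2

0.2428 m^2


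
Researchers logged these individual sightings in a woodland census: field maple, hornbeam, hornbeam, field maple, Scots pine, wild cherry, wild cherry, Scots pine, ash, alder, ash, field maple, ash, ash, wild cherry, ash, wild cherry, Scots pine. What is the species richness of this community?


Total individuals logged = 18
Distinct species (count of individuals): field maple (3), hornbeam (2), Scots pine (3), wild cherry (4), ash (5), alder (1)
Species richness = number of distinct species = 6

6


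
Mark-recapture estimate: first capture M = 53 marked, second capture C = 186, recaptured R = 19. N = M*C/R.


N = M * C / R = 53 * 186 / 19 = 9858 / 19 = 518.84 ≈ 519

519 individuals


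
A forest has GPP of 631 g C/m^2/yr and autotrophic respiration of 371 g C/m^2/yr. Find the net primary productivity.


NPP = GPP - Ra = 631 - 371 = 260 g C/m^2/yr

260 g C/m^2/yr


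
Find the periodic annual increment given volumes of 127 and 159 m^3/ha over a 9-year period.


PAI = (V2 - V1) / period = (159 - 127) / 9 = 32 / 9 = 3.5556 ≈ 3.56 m^3/ha/yr

3.56 m^3/ha/yr


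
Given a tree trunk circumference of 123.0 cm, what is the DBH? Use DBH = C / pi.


DBH = C / pi = 123.0 / 3.141593 = 39.1521 ≈ 39.15 cm

39.15 cm


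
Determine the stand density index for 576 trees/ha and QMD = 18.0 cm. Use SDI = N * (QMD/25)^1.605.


QMD/25 = 18.0/25 = 0.72
(0.72)^1.605 = exp(1.605 * ln(0.72)) = exp(1.605 * (-0.328504)) = exp(-0.527249) = 0.590226
SDI = 576 * 0.590226 = 339.970 ≈ 340

340


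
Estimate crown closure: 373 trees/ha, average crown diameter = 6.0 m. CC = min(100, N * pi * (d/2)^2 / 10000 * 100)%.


(d/2)^2 = (6.0/2)^2 = 3^2 = 9
Crown area = 3.141593 * 9 = 28.2743 m^2
N * area / 10000 * 100 = 373 * 28.2743 / 10000 * 100 = 105.463
CC = min(100, 105.463) = 100%

100%


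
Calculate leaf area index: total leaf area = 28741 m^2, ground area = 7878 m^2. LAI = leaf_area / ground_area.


LAI = 28741 / 7878 = 3.6483 ≈ 3.65

3.65


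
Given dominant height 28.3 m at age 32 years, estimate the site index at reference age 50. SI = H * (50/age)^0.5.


50/32 = 1.56250
(1.56250)^0.5 = 1.25000
SI = 28.3 * 1.25000 = 35.3750 ≈ 35.4 m

35.4 m


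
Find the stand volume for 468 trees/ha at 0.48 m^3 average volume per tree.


V_stand = 468 * 0.48 = 224.64 ≈ 224.6 m^3/ha

224.6 m^3/ha


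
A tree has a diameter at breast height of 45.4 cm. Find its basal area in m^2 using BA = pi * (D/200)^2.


D/200 = 45.4/200 = 0.227 m
(D/200)^2 = 0.227^2 = 0.051529
BA = 3.141593 * 0.051529 = 0.161883 ≈ 0.1619 m^2

0.1619 m^2


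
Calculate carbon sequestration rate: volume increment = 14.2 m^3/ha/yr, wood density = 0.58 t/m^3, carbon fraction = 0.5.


C = 14.2 * 0.58 * 0.5 = 4.118 ≈ 4.12 t C/ha/yr

4.12 t C/ha/yr


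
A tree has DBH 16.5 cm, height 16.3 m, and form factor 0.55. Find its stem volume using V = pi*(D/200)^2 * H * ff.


(D/200)^2 = (16.5/200)^2 = 0.0825^2 = 0.00680625
BA = 3.141593 * 0.00680625 = 0.0213825 m^2
V = 0.0213825 * 16.3 * 0.55 = 0.191694 ≈ 0.192 m^3

0.192 m^3


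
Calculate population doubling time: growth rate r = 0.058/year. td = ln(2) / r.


td = ln(2) / 0.058 = 0.693147 / 0.058 = 11.9508 ≈ 12.0 years

12.0 years


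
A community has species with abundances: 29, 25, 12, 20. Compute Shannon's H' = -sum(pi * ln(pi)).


Total N = 29 + 25 + 12 + 20 = 86
Per-species terms:
  p = 29/86 = 0.337209; ln(p) = -1.087052; p*ln(p) = 0.337209 * (-1.087052) = -0.366564
  p = 25/86 = 0.290698; ln(p) = -1.235470; p*ln(p) = 0.290698 * (-1.235470) = -0.359149
  p = 12/86 = 0.139535; ln(p) = -1.969440; p*ln(p) = 0.139535 * (-1.969440) = -0.274806
  p = 20/86 = 0.232558; ln(p) = -1.458616; p*ln(p) = 0.232558 * (-1.458616) = -0.339213
sum(p*ln(p)) = (-0.366564) + (-0.359149) + (-0.274806) + (-0.339213) = -1.339732
H' = -(-1.339732) = 1.339732 ≈ 1.3397

1.3397


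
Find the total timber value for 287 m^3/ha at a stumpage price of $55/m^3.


Value = 287 * 55 = $15785/ha

$15785/ha


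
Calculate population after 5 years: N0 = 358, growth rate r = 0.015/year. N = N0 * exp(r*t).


r*t = 0.015 * 5 = 0.075
exp(0.075) = 1.07788
N = 358 * 1.07788 = 385.881 ≈ 386

386


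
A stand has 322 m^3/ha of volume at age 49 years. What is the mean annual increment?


MAI = 322 / 49 = 6.5714 ≈ 6.57 m^3/ha/yr

6.57 m^3/ha/yr


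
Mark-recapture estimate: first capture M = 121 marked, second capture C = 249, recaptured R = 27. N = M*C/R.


N = M * C / R = 121 * 249 / 27 = 30129 / 27 = 1115.89 ≈ 1116

1116 individuals


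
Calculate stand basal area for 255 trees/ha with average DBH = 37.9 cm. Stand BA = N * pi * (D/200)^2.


(D/200)^2 = (37.9/200)^2 = 0.1895^2 = 0.03591025
Individual BA = 3.141593 * 0.03591025 = 0.112815 m^2
Stand BA = 255 * 0.112815 = 28.7678 ≈ 28.77 m^2/ha

28.77 m^2/ha


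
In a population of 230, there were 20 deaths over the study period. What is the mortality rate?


Mortality rate = 20 / 230 = 0.086957 ≈ 0.0870

0.0870


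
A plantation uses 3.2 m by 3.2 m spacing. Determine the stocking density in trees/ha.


N = 10000 / 3.2^2 = 10000 / 10.24 = 976.563 ≈ 977 trees/ha

977 trees/ha


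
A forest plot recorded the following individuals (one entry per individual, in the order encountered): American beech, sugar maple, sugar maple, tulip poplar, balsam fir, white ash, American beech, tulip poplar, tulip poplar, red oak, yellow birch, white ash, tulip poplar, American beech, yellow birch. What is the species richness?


Total individuals logged = 15
Distinct species (count of individuals): American beech (3), sugar maple (2), tulip poplar (4), balsam fir (1), white ash (2), red oak (1), yellow birch (2)
Species richness = number of distinct species = 7

7


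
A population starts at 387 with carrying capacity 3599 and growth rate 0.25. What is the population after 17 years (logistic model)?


(K - N0)/N0 = (3599 - 387)/387 = 3212/387 = 8.29974
r*t = 0.25 * 17 = 4.25; exp(-4.25) = 0.0142642
8.29974 * 0.0142642 = 0.118389
1 + 0.118389 = 1.11839
N = 3599 / 1.11839 = 3218.02 ≈ 3218

3218


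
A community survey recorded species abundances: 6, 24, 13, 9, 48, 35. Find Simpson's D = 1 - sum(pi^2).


Total N = 6 + 24 + 13 + 9 + 48 + 35 = 135
Per-species terms:
  p = 6/135 = 0.044444; p^2 = 0.044444^2 = 0.001975
  p = 24/135 = 0.177778; p^2 = 0.177778^2 = 0.031605
  p = 13/135 = 0.096296; p^2 = 0.096296^2 = 0.009273
  p = 9/135 = 0.066667; p^2 = 0.066667^2 = 0.004444
  p = 48/135 = 0.355556; p^2 = 0.355556^2 = 0.126420
  p = 35/135 = 0.259259; p^2 = 0.259259^2 = 0.067215
sum(p^2) = 0.001975 + 0.031605 + 0.009273 + 0.004444 + 0.126420 + 0.067215 = 0.240932
D = 1 - 0.240932 = 0.759068 ≈ 0.7591

0.7591


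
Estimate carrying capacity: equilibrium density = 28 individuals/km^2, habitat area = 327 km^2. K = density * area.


K = 28 * 327 = 9156 individuals

9156 individuals


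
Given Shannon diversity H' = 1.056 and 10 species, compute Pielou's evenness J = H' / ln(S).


ln(10) = 2.30259
J = H' / ln(S) = 1.056 / 2.30259 = 0.458614 ≈ 0.4586

0.4586


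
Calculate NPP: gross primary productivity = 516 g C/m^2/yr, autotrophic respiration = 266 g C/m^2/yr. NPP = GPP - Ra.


NPP = GPP - Ra = 516 - 266 = 250 g C/m^2/yr

250 g C/m^2/yr


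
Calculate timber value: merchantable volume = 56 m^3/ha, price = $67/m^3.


Value = 56 * 67 = $3752/ha

$3752/ha


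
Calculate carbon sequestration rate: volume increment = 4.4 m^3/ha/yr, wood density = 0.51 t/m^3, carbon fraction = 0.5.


C = 4.4 * 0.51 * 0.5 = 1.122 ≈ 1.12 t C/ha/yr

1.12 t C/ha/yr


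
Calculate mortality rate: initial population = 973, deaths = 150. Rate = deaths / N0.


Mortality rate = 150 / 973 = 0.154162 ≈ 0.1542

0.1542


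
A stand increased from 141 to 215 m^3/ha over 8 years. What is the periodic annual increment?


PAI = (V2 - V1) / period = (215 - 141) / 8 = 74 / 8 = 9.25 m^3/ha/yr

9.25 m^3/ha/yr


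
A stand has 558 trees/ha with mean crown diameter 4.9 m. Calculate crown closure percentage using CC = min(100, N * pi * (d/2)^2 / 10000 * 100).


(d/2)^2 = (4.9/2)^2 = 2.45^2 = 6.0025
Crown area = 3.141593 * 6.0025 = 18.8574 m^2
N * area / 10000 * 100 = 558 * 18.8574 / 10000 * 100 = 105.224
CC = min(100, 105.224) = 100%

100%


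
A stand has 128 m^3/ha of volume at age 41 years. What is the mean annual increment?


MAI = 128 / 41 = 3.1220 ≈ 3.12 m^3/ha/yr

3.12 m^3/ha/yr


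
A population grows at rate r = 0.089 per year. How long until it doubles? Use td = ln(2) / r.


td = ln(2) / 0.089 = 0.693147 / 0.089 = 7.78817 ≈ 7.8 years

7.8 years


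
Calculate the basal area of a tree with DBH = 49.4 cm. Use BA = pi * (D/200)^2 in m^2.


D/200 = 49.4/200 = 0.247 m
(D/200)^2 = 0.247^2 = 0.061009
BA = 3.141593 * 0.061009 = 0.191665 ≈ 0.1917 m^2

0.1917 m^2


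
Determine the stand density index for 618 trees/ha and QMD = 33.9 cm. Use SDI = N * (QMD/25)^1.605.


QMD/25 = 33.9/25 = 1.356
(1.356)^1.605 = exp(1.605 * ln(1.356)) = exp(1.605 * 0.304539) = exp(0.488785) = 1.63033
SDI = 618 * 1.63033 = 1007.54 ≈ 1008

1008


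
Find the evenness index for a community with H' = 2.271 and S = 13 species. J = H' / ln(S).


ln(13) = 2.56495
J = H' / ln(S) = 2.271 / 2.56495 = 0.885397 ≈ 0.8854

0.8854


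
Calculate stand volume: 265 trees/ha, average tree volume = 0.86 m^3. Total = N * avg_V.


V_stand = 265 * 0.86 = 227.9 m^3/ha

227.9 m^3/ha


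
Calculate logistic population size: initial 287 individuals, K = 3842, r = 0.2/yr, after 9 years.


(K - N0)/N0 = (3842 - 287)/287 = 3555/287 = 12.3868
r*t = 0.2 * 9 = 1.8; exp(-1.8) = 0.165299
12.3868 * 0.165299 = 2.04753
1 + 2.04753 = 3.04753
N = 3842 / 3.04753 = 1260.69 ≈ 1261

1261


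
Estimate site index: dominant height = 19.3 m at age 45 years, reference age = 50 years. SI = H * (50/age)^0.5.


50/45 = 1.11111
(1.11111)^0.5 = 1.05409
SI = 19.3 * 1.05409 = 20.3439 ≈ 20.3 m

20.3 m


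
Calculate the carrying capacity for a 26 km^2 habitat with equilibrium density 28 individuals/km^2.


K = 28 * 26 = 728 individuals

728 individuals


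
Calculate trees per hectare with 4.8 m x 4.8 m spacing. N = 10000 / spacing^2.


N = 10000 / 4.8^2 = 10000 / 23.04 = 434.028 ≈ 434 trees/ha

434 trees/ha


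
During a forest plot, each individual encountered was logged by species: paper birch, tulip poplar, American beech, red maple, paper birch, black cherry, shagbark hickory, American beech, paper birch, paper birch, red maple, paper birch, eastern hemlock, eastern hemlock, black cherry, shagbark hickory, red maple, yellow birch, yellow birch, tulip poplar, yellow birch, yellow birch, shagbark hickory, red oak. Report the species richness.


Total individuals logged = 24
Distinct species (count of individuals): paper birch (5), tulip poplar (2), American beech (2), red maple (3), black cherry (2), shagbark hickory (3), eastern hemlock (2), yellow birch (4), red oak (1)
Species richness = number of distinct species = 9

9


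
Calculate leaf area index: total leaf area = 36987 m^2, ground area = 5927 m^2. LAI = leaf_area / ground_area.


LAI = 36987 / 5927 = 6.2404 ≈ 6.24

6.24


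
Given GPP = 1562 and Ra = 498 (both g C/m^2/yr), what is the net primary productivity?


NPP = GPP - Ra = 1562 - 498 = 1064 g C/m^2/yr

1064 g C/m^2/yr


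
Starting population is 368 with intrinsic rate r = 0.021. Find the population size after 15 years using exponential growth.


r*t = 0.021 * 15 = 0.315
exp(0.315) = 1.37026
N = 368 * 1.37026 = 504.256 ≈ 504

504


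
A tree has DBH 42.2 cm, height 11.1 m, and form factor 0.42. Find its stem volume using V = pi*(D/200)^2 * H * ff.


(D/200)^2 = (42.2/200)^2 = 0.211^2 = 0.044521
BA = 3.141593 * 0.044521 = 0.139867 m^2
V = 0.139867 * 11.1 * 0.42 = 0.652060 ≈ 0.652 m^3

0.652 m^3


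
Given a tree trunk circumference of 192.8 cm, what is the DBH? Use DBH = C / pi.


DBH = C / pi = 192.8 / 3.141593 = 61.3701 ≈ 61.37 cm

61.37 cm


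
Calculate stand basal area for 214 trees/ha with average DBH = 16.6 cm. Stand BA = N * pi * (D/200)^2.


(D/200)^2 = (16.6/200)^2 = 0.083^2 = 0.006889
Individual BA = 3.141593 * 0.006889 = 0.0216424 m^2
Stand BA = 214 * 0.0216424 = 4.63147 ≈ 4.63 m^2/ha

4.63 m^2/ha


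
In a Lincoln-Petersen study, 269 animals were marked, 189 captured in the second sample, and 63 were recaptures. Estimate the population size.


N = M * C / R = 269 * 189 / 63 = 50841 / 63 = 807

807 individuals


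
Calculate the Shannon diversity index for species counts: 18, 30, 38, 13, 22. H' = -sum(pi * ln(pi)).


Total N = 18 + 30 + 38 + 13 + 22 = 121
Per-species terms:
  p = 18/121 = 0.148760; ln(p) = -1.905421; p*ln(p) = 0.148760 * (-1.905421) = -0.283450
  p = 30/121 = 0.247934; ln(p) = -1.394593; p*ln(p) = 0.247934 * (-1.394593) = -0.345767
  p = 38/121 = 0.314050; ln(p) = -1.158203; p*ln(p) = 0.314050 * (-1.158203) = -0.363734
  p = 13/121 = 0.107438; ln(p) = -2.230841; p*ln(p) = 0.107438 * (-2.230841) = -0.239677
  p = 22/121 = 0.181818; ln(p) = -1.704749; p*ln(p) = 0.181818 * (-1.704749) = -0.309954
sum(p*ln(p)) = (-0.283450) + (-0.345767) + (-0.363734) + (-0.239677) + (-0.309954) = -1.542582
H' = -(-1.542582) = 1.542582 ≈ 1.5426

1.5426


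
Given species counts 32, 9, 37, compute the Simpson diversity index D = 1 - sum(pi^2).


Total N = 32 + 9 + 37 = 78
Per-species terms:
  p = 32/78 = 0.410256; p^2 = 0.410256^2 = 0.168310
  p = 9/78 = 0.115385; p^2 = 0.115385^2 = 0.013314
  p = 37/78 = 0.474359; p^2 = 0.474359^2 = 0.225016
sum(p^2) = 0.168310 + 0.013314 + 0.225016 = 0.406640
D = 1 - 0.406640 = 0.593360 ≈ 0.5934

0.5934


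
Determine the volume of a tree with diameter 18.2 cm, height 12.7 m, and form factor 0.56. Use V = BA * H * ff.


(D/200)^2 = (18.2/200)^2 = 0.091^2 = 0.008281
BA = 3.141593 * 0.008281 = 0.0260155 m^2
V = 0.0260155 * 12.7 * 0.56 = 0.185022 ≈ 0.185 m^3

0.185 m^3


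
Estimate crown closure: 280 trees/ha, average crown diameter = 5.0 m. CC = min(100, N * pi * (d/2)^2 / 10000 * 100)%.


(d/2)^2 = (5.0/2)^2 = 2.5^2 = 6.25
Crown area = 3.141593 * 6.25 = 19.6350 m^2
N * area / 10000 * 100 = 280 * 19.6350 / 10000 * 100 = 54.9780
CC = min(100, 54.9780) = 54.9780 ≈ 55.0%

55.0%


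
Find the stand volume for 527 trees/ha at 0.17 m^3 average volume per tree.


V_stand = 527 * 0.17 = 89.59 ≈ 89.6 m^3/ha

89.6 m^3/ha


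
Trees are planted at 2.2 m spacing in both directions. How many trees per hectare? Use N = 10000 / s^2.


N = 10000 / 2.2^2 = 10000 / 4.84 = 2066.12 ≈ 2066 trees/ha

2066 trees/ha


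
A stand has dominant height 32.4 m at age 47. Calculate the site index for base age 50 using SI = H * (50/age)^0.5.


50/47 = 1.06383
(1.06383)^0.5 = 1.03142
SI = 32.4 * 1.03142 = 33.4180 ≈ 33.4 m

33.4 m


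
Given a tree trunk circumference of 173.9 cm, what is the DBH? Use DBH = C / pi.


DBH = C / pi = 173.9 / 3.141593 = 55.3541 ≈ 55.35 cm

55.35 cm


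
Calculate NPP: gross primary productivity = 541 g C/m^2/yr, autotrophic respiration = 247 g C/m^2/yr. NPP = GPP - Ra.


NPP = GPP - Ra = 541 - 247 = 294 g C/m^2/yr

294 g C/m^2/yr


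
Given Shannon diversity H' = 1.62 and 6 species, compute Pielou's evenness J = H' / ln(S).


ln(6) = 1.79176
J = H' / ln(S) = 1.62 / 1.79176 = 0.904139 ≈ 0.9041

0.9041


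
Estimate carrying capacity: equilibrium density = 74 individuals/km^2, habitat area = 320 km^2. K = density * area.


K = 74 * 320 = 23680 individuals

23680 individuals


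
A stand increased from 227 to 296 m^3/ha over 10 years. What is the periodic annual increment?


PAI = (V2 - V1) / period = (296 - 227) / 10 = 69 / 10 = 6.90 m^3/ha/yr

6.90 m^3/ha/yr


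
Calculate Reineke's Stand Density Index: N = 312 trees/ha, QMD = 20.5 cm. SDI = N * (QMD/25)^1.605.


QMD/25 = 20.5/25 = 0.82
(0.82)^1.605 = exp(1.605 * ln(0.82)) = exp(1.605 * (-0.198451)) = exp(-0.318514) = 0.727229
SDI = 312 * 0.727229 = 226.895 ≈ 227

227


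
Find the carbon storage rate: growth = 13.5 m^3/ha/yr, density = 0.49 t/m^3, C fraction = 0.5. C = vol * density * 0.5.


C = 13.5 * 0.49 * 0.5 = 3.3075 ≈ 3.31 t C/ha/yr

3.31 t C/ha/yr
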